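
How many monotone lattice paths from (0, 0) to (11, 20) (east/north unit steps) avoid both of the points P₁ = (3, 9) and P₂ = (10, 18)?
Number of paths = 36225345

Inclusion–exclusion. Total paths: C(31, 11) = 84672315. Through P₁: C(12, 3)·C(19, 8) = 16628040. Through P₂: C(28, 10)·C(3, 1) = 39369330. Since P₁ is strictly southwest of P₂, a monotone path through both must visit P₁ then P₂; paths through both = C(12, 3)·C(16, 7)·C(3, 1) = 7550400. Avoid both = 84672315 − 16628040 − 39369330 + 7550400 = 36225345.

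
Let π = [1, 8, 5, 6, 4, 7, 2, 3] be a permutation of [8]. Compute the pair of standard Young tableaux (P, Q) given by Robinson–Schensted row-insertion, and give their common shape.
P = [1, 2, 3, 7] / [4, 6] / [5] / [8];  Q = [1, 2, 4, 6] / [3, 8] / [5] / [7];  common shape = (4, 2, 1, 1)

Row-insert the values π_1, π_2, … into P one at a time, bumping the leftmost entry strictly greater than the inserted value down to the next row. The recording tableau Q records, in position (i, j), the step at which that cell was added to P.
  Insert 1 (step 1): P = [1];  Q = [1]
  Insert 8 (step 2): P = [1, 8];  Q = [1, 2]
  Insert 5 (step 3): P = [1, 5] / [8];  Q = [1, 2] / [3]
  Insert 6 (step 4): P = [1, 5, 6] / [8];  Q = [1, 2, 4] / [3]
  Insert 4 (step 5): P = [1, 4, 6] / [5] / [8];  Q = [1, 2, 4] / [3] / [5]
  Insert 7 (step 6): P = [1, 4, 6, 7] / [5] / [8];  Q = [1, 2, 4, 6] / [3] / [5]
  Insert 2 (step 7): P = [1, 2, 6, 7] / [4] / [5] / [8];  Q = [1, 2, 4, 6] / [3] / [5] / [7]
  Insert 3 (step 8): P = [1, 2, 3, 7] / [4, 6] / [5] / [8];  Q = [1, 2, 4, 6] / [3, 8] / [5] / [7]
Final shape: (4, 2, 1, 1).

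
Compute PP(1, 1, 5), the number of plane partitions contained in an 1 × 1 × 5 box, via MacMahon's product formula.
PP(1, 1, 5) = 6

Evaluate the triple product over i = 1..1, j = 1..1, k = 1..5. The factors are (2/1) · (3/2) · (4/3) · (5/4) · (6/5). The numerators and denominators telescope so the product is an integer; carrying out the multiplication exactly gives PP(1, 1, 5) = 6.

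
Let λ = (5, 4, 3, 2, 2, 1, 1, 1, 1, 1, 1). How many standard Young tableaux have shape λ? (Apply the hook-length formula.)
# SYT of shape (5, 4, 3, 2, 2, 1, 1, 1, 1, 1, 1) = 584965920

Hook-length formula: f^λ = n! / Π hook(c), product over all cells c of the Young diagram. For λ = (5, 4, 3, 2, 2, 1, 1, 1, 1, 1, 1), n = 22 boxes. Hook lengths by row (left-to-right, top-to-bottom): [15, 8, 5, 3, 1]; [13, 6, 3, 1]; [11, 4, 1]; [9, 2]; [8, 1]; [6]; [5]; [4]; [3]; [2]; [1]. Product of hooks = 1921480704000. So f^λ = 22! / 1921480704000 = 1124000727777607680000 / 1921480704000 = 584965920.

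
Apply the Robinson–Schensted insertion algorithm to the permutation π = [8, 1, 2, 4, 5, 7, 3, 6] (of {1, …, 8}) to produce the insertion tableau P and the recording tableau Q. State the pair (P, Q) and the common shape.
P = [1, 2, 3, 5, 6] / [4, 7] / [8];  Q = [1, 3, 4, 5, 6] / [2, 8] / [7];  common shape = (5, 2, 1)

Row-insert the values π_1, π_2, … into P one at a time, bumping the leftmost entry strictly greater than the inserted value down to the next row. The recording tableau Q records, in position (i, j), the step at which that cell was added to P.
  Insert 8 (step 1): P = [8];  Q = [1]
  Insert 1 (step 2): P = [1] / [8];  Q = [1] / [2]
  Insert 2 (step 3): P = [1, 2] / [8];  Q = [1, 3] / [2]
  Insert 4 (step 4): P = [1, 2, 4] / [8];  Q = [1, 3, 4] / [2]
  Insert 5 (step 5): P = [1, 2, 4, 5] / [8];  Q = [1, 3, 4, 5] / [2]
  Insert 7 (step 6): P = [1, 2, 4, 5, 7] / [8];  Q = [1, 3, 4, 5, 6] / [2]
  Insert 3 (step 7): P = [1, 2, 3, 5, 7] / [4] / [8];  Q = [1, 3, 4, 5, 6] / [2] / [7]
  Insert 6 (step 8): P = [1, 2, 3, 5, 6] / [4, 7] / [8];  Q = [1, 3, 4, 5, 6] / [2, 8] / [7]
Final shape: (5, 2, 1).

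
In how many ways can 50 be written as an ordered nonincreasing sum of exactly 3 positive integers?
p(50, 3 parts) = 208

Partitions of n into exactly k parts are in bijection with partitions of n − k into at most k parts (subtract 1 from each part). So p(50, exactly 3) = p(47, parts ≤ 3). Computing via the recurrence p(m, j) = p(m, j−1) + p(m−j, j) gives 208.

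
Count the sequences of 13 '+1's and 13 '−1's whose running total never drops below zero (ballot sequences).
C_13 = 742900

These ballot sequences are counted by the Catalan number C_n = (1/(n + 1)) · C(2n, n). For n = 13: C_13 = (1/14) · C(26, 13) = 10400600/14 = 742900.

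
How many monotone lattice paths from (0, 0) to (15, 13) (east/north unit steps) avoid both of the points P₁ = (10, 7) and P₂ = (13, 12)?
Number of paths = 16123548

Inclusion–exclusion. Total paths: C(28, 15) = 37442160. Through P₁: C(17, 10)·C(11, 5) = 8984976. Through P₂: C(25, 13)·C(3, 2) = 15600900. Since P₁ is strictly southwest of P₂, a monotone path through both must visit P₁ then P₂; paths through both = C(17, 10)·C(8, 3)·C(3, 2) = 3267264. Avoid both = 37442160 − 8984976 − 15600900 + 3267264 = 16123548.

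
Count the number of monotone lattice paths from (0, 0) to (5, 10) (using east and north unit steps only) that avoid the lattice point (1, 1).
Number of paths = 1573

Total paths from (0, 0) to (5, 10): C(15, 5) = 3003. Paths through (1, 1): (paths (0, 0) → (1, 1)) × (paths (1, 1) → (5, 10)) = C(2, 1) · C(13, 4) = 2 · 715 = 1430. Avoidance count = 3003 − 1430 = 1573.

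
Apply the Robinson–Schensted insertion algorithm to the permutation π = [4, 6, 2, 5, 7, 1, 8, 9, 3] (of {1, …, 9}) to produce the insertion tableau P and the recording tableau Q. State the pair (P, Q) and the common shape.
P = [1, 3, 7, 8, 9] / [2, 5] / [4, 6];  Q = [1, 2, 5, 7, 8] / [3, 4] / [6, 9];  common shape = (5, 2, 2)

Row-insert the values π_1, π_2, … into P one at a time, bumping the leftmost entry strictly greater than the inserted value down to the next row. The recording tableau Q records, in position (i, j), the step at which that cell was added to P.
  Insert 4 (step 1): P = [4];  Q = [1]
  Insert 6 (step 2): P = [4, 6];  Q = [1, 2]
  Insert 2 (step 3): P = [2, 6] / [4];  Q = [1, 2] / [3]
  Insert 5 (step 4): P = [2, 5] / [4, 6];  Q = [1, 2] / [3, 4]
  Insert 7 (step 5): P = [2, 5, 7] / [4, 6];  Q = [1, 2, 5] / [3, 4]
  Insert 1 (step 6): P = [1, 5, 7] / [2, 6] / [4];  Q = [1, 2, 5] / [3, 4] / [6]
  Insert 8 (step 7): P = [1, 5, 7, 8] / [2, 6] / [4];  Q = [1, 2, 5, 7] / [3, 4] / [6]
  Insert 9 (step 8): P = [1, 5, 7, 8, 9] / [2, 6] / [4];  Q = [1, 2, 5, 7, 8] / [3, 4] / [6]
  Insert 3 (step 9): P = [1, 3, 7, 8, 9] / [2, 5] / [4, 6];  Q = [1, 2, 5, 7, 8] / [3, 4] / [6, 9]
Final shape: (5, 2, 2).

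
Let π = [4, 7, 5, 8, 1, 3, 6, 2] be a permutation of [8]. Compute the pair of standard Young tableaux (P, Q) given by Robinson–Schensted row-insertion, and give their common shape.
P = [1, 2, 6] / [3, 5, 8] / [4] / [7];  Q = [1, 2, 4] / [3, 6, 7] / [5] / [8];  common shape = (3, 3, 1, 1)

Row-insert the values π_1, π_2, … into P one at a time, bumping the leftmost entry strictly greater than the inserted value down to the next row. The recording tableau Q records, in position (i, j), the step at which that cell was added to P.
  Insert 4 (step 1): P = [4];  Q = [1]
  Insert 7 (step 2): P = [4, 7];  Q = [1, 2]
  Insert 5 (step 3): P = [4, 5] / [7];  Q = [1, 2] / [3]
  Insert 8 (step 4): P = [4, 5, 8] / [7];  Q = [1, 2, 4] / [3]
  Insert 1 (step 5): P = [1, 5, 8] / [4] / [7];  Q = [1, 2, 4] / [3] / [5]
  Insert 3 (step 6): P = [1, 3, 8] / [4, 5] / [7];  Q = [1, 2, 4] / [3, 6] / [5]
  Insert 6 (step 7): P = [1, 3, 6] / [4, 5, 8] / [7];  Q = [1, 2, 4] / [3, 6, 7] / [5]
  Insert 2 (step 8): P = [1, 2, 6] / [3, 5, 8] / [4] / [7];  Q = [1, 2, 4] / [3, 6, 7] / [5] / [8]
Final shape: (3, 3, 1, 1).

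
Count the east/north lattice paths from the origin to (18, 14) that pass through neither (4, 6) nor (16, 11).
Number of paths = 286899750

Inclusion–exclusion. Total paths: C(32, 18) = 471435600. Through P₁: C(10, 4)·C(22, 14) = 67151700. Through P₂: C(27, 16)·C(5, 2) = 130378950. Since P₁ is strictly southwest of P₂, a monotone path through both must visit P₁ then P₂; paths through both = C(10, 4)·C(17, 12)·C(5, 2) = 12994800. Avoid both = 471435600 − 67151700 − 130378950 + 12994800 = 286899750.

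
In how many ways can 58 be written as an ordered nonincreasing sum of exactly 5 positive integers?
p(58, 5 parts) = 4616

Partitions of n into exactly k parts are in bijection with partitions of n − k into at most k parts (subtract 1 from each part). So p(58, exactly 5) = p(53, parts ≤ 5). Computing via the recurrence p(m, j) = p(m, j−1) + p(m−j, j) gives 4616.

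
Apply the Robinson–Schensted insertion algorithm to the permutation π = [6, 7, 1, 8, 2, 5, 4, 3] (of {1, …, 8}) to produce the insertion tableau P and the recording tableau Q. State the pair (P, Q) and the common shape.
P = [1, 2, 3] / [4, 7, 8] / [5] / [6];  Q = [1, 2, 4] / [3, 5, 6] / [7] / [8];  common shape = (3, 3, 1, 1)

Row-insert the values π_1, π_2, … into P one at a time, bumping the leftmost entry strictly greater than the inserted value down to the next row. The recording tableau Q records, in position (i, j), the step at which that cell was added to P.
  Insert 6 (step 1): P = [6];  Q = [1]
  Insert 7 (step 2): P = [6, 7];  Q = [1, 2]
  Insert 1 (step 3): P = [1, 7] / [6];  Q = [1, 2] / [3]
  Insert 8 (step 4): P = [1, 7, 8] / [6];  Q = [1, 2, 4] / [3]
  Insert 2 (step 5): P = [1, 2, 8] / [6, 7];  Q = [1, 2, 4] / [3, 5]
  Insert 5 (step 6): P = [1, 2, 5] / [6, 7, 8];  Q = [1, 2, 4] / [3, 5, 6]
  Insert 4 (step 7): P = [1, 2, 4] / [5, 7, 8] / [6];  Q = [1, 2, 4] / [3, 5, 6] / [7]
  Insert 3 (step 8): P = [1, 2, 3] / [4, 7, 8] / [5] / [6];  Q = [1, 2, 4] / [3, 5, 6] / [7] / [8]
Final shape: (3, 3, 1, 1).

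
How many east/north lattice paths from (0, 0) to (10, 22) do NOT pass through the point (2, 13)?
Number of paths = 61959690

Total paths from (0, 0) to (10, 22): C(32, 10) = 64512240. Paths through (2, 13): (paths (0, 0) → (2, 13)) × (paths (2, 13) → (10, 22)) = C(15, 2) · C(17, 8) = 105 · 24310 = 2552550. Avoidance count = 64512240 − 2552550 = 61959690.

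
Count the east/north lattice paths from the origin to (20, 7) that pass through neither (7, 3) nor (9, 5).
Number of paths = 502434

Inclusion–exclusion. Total paths: C(27, 20) = 888030. Through P₁: C(10, 7)·C(17, 13) = 285600. Through P₂: C(14, 9)·C(13, 11) = 156156. Since P₁ is strictly southwest of P₂, a monotone path through both must visit P₁ then P₂; paths through both = C(10, 7)·C(4, 2)·C(13, 11) = 56160. Avoid both = 888030 − 285600 − 156156 + 56160 = 502434.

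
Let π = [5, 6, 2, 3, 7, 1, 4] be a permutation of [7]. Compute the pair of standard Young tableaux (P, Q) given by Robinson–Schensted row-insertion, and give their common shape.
P = [1, 3, 4] / [2, 6, 7] / [5];  Q = [1, 2, 5] / [3, 4, 7] / [6];  common shape = (3, 3, 1)

Row-insert the values π_1, π_2, … into P one at a time, bumping the leftmost entry strictly greater than the inserted value down to the next row. The recording tableau Q records, in position (i, j), the step at which that cell was added to P.
  Insert 5 (step 1): P = [5];  Q = [1]
  Insert 6 (step 2): P = [5, 6];  Q = [1, 2]
  Insert 2 (step 3): P = [2, 6] / [5];  Q = [1, 2] / [3]
  Insert 3 (step 4): P = [2, 3] / [5, 6];  Q = [1, 2] / [3, 4]
  Insert 7 (step 5): P = [2, 3, 7] / [5, 6];  Q = [1, 2, 5] / [3, 4]
  Insert 1 (step 6): P = [1, 3, 7] / [2, 6] / [5];  Q = [1, 2, 5] / [3, 4] / [6]
  Insert 4 (step 7): P = [1, 3, 4] / [2, 6, 7] / [5];  Q = [1, 2, 5] / [3, 4, 7] / [6]
Final shape: (3, 3, 1).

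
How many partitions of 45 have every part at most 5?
p(45, parts ≤ 5) = 2611

Use the recurrence p(n, m) = p(n, m−1) + p(n−m, m): either the largest part is < m (count p(n, m−1)) or the largest part is exactly m (remove one copy of m, count p(n−m, m)). With p(0, ·) = 1 this gives p(45, parts ≤ 5) = 2611. (By conjugating Young diagrams, this also counts partitions of 45 into at most 5 parts.)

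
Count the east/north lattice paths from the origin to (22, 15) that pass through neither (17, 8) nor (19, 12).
Number of paths = 6009654360

Inclusion–exclusion. Total paths: C(37, 22) = 9364199760. Through P₁: C(25, 17)·C(12, 5) = 856607400. Through P₂: C(31, 19)·C(6, 3) = 2822410500. Since P₁ is strictly southwest of P₂, a monotone path through both must visit P₁ then P₂; paths through both = C(25, 17)·C(6, 2)·C(6, 3) = 324472500. Avoid both = 9364199760 − 856607400 − 2822410500 + 324472500 = 6009654360.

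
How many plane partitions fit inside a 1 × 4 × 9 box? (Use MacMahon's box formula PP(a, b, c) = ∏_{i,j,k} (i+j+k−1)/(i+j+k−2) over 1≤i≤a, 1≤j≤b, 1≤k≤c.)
PP(1, 4, 9) = 715

Evaluate the triple product over i = 1..1, j = 1..4, k = 1..9. The factors are (2/1) · (3/2) · (4/3) · (5/4) · (6/5) · (7/6) · (8/7) · (9/8) · … (36 factors total). The numerators and denominators telescope so the product is an integer; carrying out the multiplication exactly gives PP(1, 4, 9) = 715.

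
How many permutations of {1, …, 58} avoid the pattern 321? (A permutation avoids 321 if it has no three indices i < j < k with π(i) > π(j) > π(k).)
C_58 = 104088460289122304033498318812080

These 321-avoiding permutations are counted by the Catalan number C_n = (1/(n + 1)) · C(2n, n). For n = 58: C_58 = (1/59) · C(116, 58) = 6141219157058215937976400809912720/59 = 104088460289122304033498318812080.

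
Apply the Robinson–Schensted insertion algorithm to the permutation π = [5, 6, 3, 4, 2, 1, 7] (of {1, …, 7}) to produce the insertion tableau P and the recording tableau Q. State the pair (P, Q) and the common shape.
P = [1, 4, 7] / [2, 6] / [3] / [5];  Q = [1, 2, 7] / [3, 4] / [5] / [6];  common shape = (3, 2, 1, 1)

Row-insert the values π_1, π_2, … into P one at a time, bumping the leftmost entry strictly greater than the inserted value down to the next row. The recording tableau Q records, in position (i, j), the step at which that cell was added to P.
  Insert 5 (step 1): P = [5];  Q = [1]
  Insert 6 (step 2): P = [5, 6];  Q = [1, 2]
  Insert 3 (step 3): P = [3, 6] / [5];  Q = [1, 2] / [3]
  Insert 4 (step 4): P = [3, 4] / [5, 6];  Q = [1, 2] / [3, 4]
  Insert 2 (step 5): P = [2, 4] / [3, 6] / [5];  Q = [1, 2] / [3, 4] / [5]
  Insert 1 (step 6): P = [1, 4] / [2, 6] / [3] / [5];  Q = [1, 2] / [3, 4] / [5] / [6]
  Insert 7 (step 7): P = [1, 4, 7] / [2, 6] / [3] / [5];  Q = [1, 2, 7] / [3, 4] / [5] / [6]
Final shape: (3, 2, 1, 1).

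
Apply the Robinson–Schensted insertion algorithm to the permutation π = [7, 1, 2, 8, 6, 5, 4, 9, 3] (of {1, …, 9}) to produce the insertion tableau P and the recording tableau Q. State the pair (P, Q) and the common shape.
P = [1, 2, 3, 9] / [4, 8] / [5] / [6] / [7];  Q = [1, 3, 4, 8] / [2, 5] / [6] / [7] / [9];  common shape = (4, 2, 1, 1, 1)

Row-insert the values π_1, π_2, … into P one at a time, bumping the leftmost entry strictly greater than the inserted value down to the next row. The recording tableau Q records, in position (i, j), the step at which that cell was added to P.
  Insert 7 (step 1): P = [7];  Q = [1]
  Insert 1 (step 2): P = [1] / [7];  Q = [1] / [2]
  Insert 2 (step 3): P = [1, 2] / [7];  Q = [1, 3] / [2]
  Insert 8 (step 4): P = [1, 2, 8] / [7];  Q = [1, 3, 4] / [2]
  Insert 6 (step 5): P = [1, 2, 6] / [7, 8];  Q = [1, 3, 4] / [2, 5]
  Insert 5 (step 6): P = [1, 2, 5] / [6, 8] / [7];  Q = [1, 3, 4] / [2, 5] / [6]
  Insert 4 (step 7): P = [1, 2, 4] / [5, 8] / [6] / [7];  Q = [1, 3, 4] / [2, 5] / [6] / [7]
  Insert 9 (step 8): P = [1, 2, 4, 9] / [5, 8] / [6] / [7];  Q = [1, 3, 4, 8] / [2, 5] / [6] / [7]
  Insert 3 (step 9): P = [1, 2, 3, 9] / [4, 8] / [5] / [6] / [7];  Q = [1, 3, 4, 8] / [2, 5] / [6] / [7] / [9]
Final shape: (4, 2, 1, 1, 1).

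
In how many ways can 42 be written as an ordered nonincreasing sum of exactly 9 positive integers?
p(42, 9 parts) = 4904

Partitions of n into exactly k parts are in bijection with partitions of n − k into at most k parts (subtract 1 from each part). So p(42, exactly 9) = p(33, parts ≤ 9). Computing via the recurrence p(m, j) = p(m, j−1) + p(m−j, j) gives 4904.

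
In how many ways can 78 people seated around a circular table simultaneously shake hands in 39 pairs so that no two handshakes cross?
C_39 = 680425371729975800390

These noncrossing handshakes are counted by the Catalan number C_n = (1/(n + 1)) · C(2n, n). For n = 39: C_39 = (1/40) · C(78, 39) = 27217014869199032015600/40 = 680425371729975800390.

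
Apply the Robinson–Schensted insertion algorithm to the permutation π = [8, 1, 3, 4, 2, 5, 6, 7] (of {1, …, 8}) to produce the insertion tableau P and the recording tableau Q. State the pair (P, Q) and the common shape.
P = [1, 2, 4, 5, 6, 7] / [3] / [8];  Q = [1, 3, 4, 6, 7, 8] / [2] / [5];  common shape = (6, 1, 1)

Row-insert the values π_1, π_2, … into P one at a time, bumping the leftmost entry strictly greater than the inserted value down to the next row. The recording tableau Q records, in position (i, j), the step at which that cell was added to P.
  Insert 8 (step 1): P = [8];  Q = [1]
  Insert 1 (step 2): P = [1] / [8];  Q = [1] / [2]
  Insert 3 (step 3): P = [1, 3] / [8];  Q = [1, 3] / [2]
  Insert 4 (step 4): P = [1, 3, 4] / [8];  Q = [1, 3, 4] / [2]
  Insert 2 (step 5): P = [1, 2, 4] / [3] / [8];  Q = [1, 3, 4] / [2] / [5]
  Insert 5 (step 6): P = [1, 2, 4, 5] / [3] / [8];  Q = [1, 3, 4, 6] / [2] / [5]
  Insert 6 (step 7): P = [1, 2, 4, 5, 6] / [3] / [8];  Q = [1, 3, 4, 6, 7] / [2] / [5]
  Insert 7 (step 8): P = [1, 2, 4, 5, 6, 7] / [3] / [8];  Q = [1, 3, 4, 6, 7, 8] / [2] / [5]
Final shape: (6, 1, 1).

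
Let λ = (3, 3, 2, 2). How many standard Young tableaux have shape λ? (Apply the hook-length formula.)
# SYT of shape (3, 3, 2, 2) = 252

Hook-length formula: f^λ = n! / Π hook(c), product over all cells c of the Young diagram. For λ = (3, 3, 2, 2), n = 10 boxes. Hook lengths by row (left-to-right, top-to-bottom): [6, 5, 2]; [5, 4, 1]; [3, 2]; [2, 1]. Product of hooks = 14400. So f^λ = 10! / 14400 = 3628800 / 14400 = 252.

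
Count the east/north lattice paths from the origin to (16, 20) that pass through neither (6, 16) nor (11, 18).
Number of paths = 6539545740

Inclusion–exclusion. Total paths: C(36, 16) = 7307872110. Through P₁: C(22, 6)·C(14, 10) = 74687613. Through P₂: C(29, 11)·C(7, 5) = 726543090. Since P₁ is strictly southwest of P₂, a monotone path through both must visit P₁ then P₂; paths through both = C(22, 6)·C(7, 5)·C(7, 5) = 32904333. Avoid both = 7307872110 − 74687613 − 726543090 + 32904333 = 6539545740.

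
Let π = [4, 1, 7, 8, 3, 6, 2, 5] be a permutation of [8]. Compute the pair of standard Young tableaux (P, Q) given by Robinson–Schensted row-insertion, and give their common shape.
P = [1, 2, 5] / [3, 6, 8] / [4, 7];  Q = [1, 3, 4] / [2, 5, 6] / [7, 8];  common shape = (3, 3, 2)

Row-insert the values π_1, π_2, … into P one at a time, bumping the leftmost entry strictly greater than the inserted value down to the next row. The recording tableau Q records, in position (i, j), the step at which that cell was added to P.
  Insert 4 (step 1): P = [4];  Q = [1]
  Insert 1 (step 2): P = [1] / [4];  Q = [1] / [2]
  Insert 7 (step 3): P = [1, 7] / [4];  Q = [1, 3] / [2]
  Insert 8 (step 4): P = [1, 7, 8] / [4];  Q = [1, 3, 4] / [2]
  Insert 3 (step 5): P = [1, 3, 8] / [4, 7];  Q = [1, 3, 4] / [2, 5]
  Insert 6 (step 6): P = [1, 3, 6] / [4, 7, 8];  Q = [1, 3, 4] / [2, 5, 6]
  Insert 2 (step 7): P = [1, 2, 6] / [3, 7, 8] / [4];  Q = [1, 3, 4] / [2, 5, 6] / [7]
  Insert 5 (step 8): P = [1, 2, 5] / [3, 6, 8] / [4, 7];  Q = [1, 3, 4] / [2, 5, 6] / [7, 8]
Final shape: (3, 3, 2).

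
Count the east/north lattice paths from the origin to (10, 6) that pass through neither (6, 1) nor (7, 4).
Number of paths = 4106

Inclusion–exclusion. Total paths: C(16, 10) = 8008. Through P₁: C(7, 6)·C(9, 4) = 882. Through P₂: C(11, 7)·C(5, 3) = 3300. Since P₁ is strictly southwest of P₂, a monotone path through both must visit P₁ then P₂; paths through both = C(7, 6)·C(4, 1)·C(5, 3) = 280. Avoid both = 8008 − 882 − 3300 + 280 = 4106.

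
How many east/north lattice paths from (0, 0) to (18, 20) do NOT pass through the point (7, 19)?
Number of paths = 33570107010

Total paths from (0, 0) to (18, 20): C(38, 18) = 33578000610. Paths through (7, 19): (paths (0, 0) → (7, 19)) × (paths (7, 19) → (18, 20)) = C(26, 7) · C(12, 11) = 657800 · 12 = 7893600. Avoidance count = 33578000610 − 7893600 = 33570107010.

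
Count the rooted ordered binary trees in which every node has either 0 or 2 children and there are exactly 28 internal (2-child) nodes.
C_28 = 263747951750360

These full binary trees are counted by the Catalan number C_n = (1/(n + 1)) · C(2n, n). For n = 28: C_28 = (1/29) · C(56, 28) = 7648690600760440/29 = 263747951750360.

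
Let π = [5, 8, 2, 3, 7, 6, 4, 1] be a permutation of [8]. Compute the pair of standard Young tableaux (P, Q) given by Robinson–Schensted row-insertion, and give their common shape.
P = [1, 3, 4] / [2, 6] / [5] / [7] / [8];  Q = [1, 2, 5] / [3, 4] / [6] / [7] / [8];  common shape = (3, 2, 1, 1, 1)

Row-insert the values π_1, π_2, … into P one at a time, bumping the leftmost entry strictly greater than the inserted value down to the next row. The recording tableau Q records, in position (i, j), the step at which that cell was added to P.
  Insert 5 (step 1): P = [5];  Q = [1]
  Insert 8 (step 2): P = [5, 8];  Q = [1, 2]
  Insert 2 (step 3): P = [2, 8] / [5];  Q = [1, 2] / [3]
  Insert 3 (step 4): P = [2, 3] / [5, 8];  Q = [1, 2] / [3, 4]
  Insert 7 (step 5): P = [2, 3, 7] / [5, 8];  Q = [1, 2, 5] / [3, 4]
  Insert 6 (step 6): P = [2, 3, 6] / [5, 7] / [8];  Q = [1, 2, 5] / [3, 4] / [6]
  Insert 4 (step 7): P = [2, 3, 4] / [5, 6] / [7] / [8];  Q = [1, 2, 5] / [3, 4] / [6] / [7]
  Insert 1 (step 8): P = [1, 3, 4] / [2, 6] / [5] / [7] / [8];  Q = [1, 2, 5] / [3, 4] / [6] / [7] / [8]
Final shape: (3, 2, 1, 1, 1).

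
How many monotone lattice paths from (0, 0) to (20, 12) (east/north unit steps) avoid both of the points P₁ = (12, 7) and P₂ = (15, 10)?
Number of paths = 113462484

Inclusion–exclusion. Total paths: C(32, 20) = 225792840. Through P₁: C(19, 12)·C(13, 8) = 64849356. Through P₂: C(25, 15)·C(7, 5) = 68643960. Since P₁ is strictly southwest of P₂, a monotone path through both must visit P₁ then P₂; paths through both = C(19, 12)·C(6, 3)·C(7, 5) = 21162960. Avoid both = 225792840 − 64849356 − 68643960 + 21162960 = 113462484.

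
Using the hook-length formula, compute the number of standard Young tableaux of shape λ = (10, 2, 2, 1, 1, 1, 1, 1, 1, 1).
# SYT of shape (10, 2, 2, 1, 1, 1, 1, 1, 1, 1) = 6683040

Hook-length formula: f^λ = n! / Π hook(c), product over all cells c of the Young diagram. For λ = (10, 2, 2, 1, 1, 1, 1, 1, 1, 1), n = 21 boxes. Hook lengths by row (left-to-right, top-to-bottom): [19, 11, 8, 7, 6, 5, 4, 3, 2, 1]; [10, 2]; [9, 1]; [7]; [6]; [5]; [4]; [3]; [2]; [1]. Product of hooks = 7644865536000. So f^λ = 21! / 7644865536000 = 51090942171709440000 / 7644865536000 = 6683040.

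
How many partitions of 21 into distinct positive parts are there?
q(21) = 76

A partition into distinct parts is a strictly decreasing sequence summing to n. The recurrence d(n, m) = d(n, m−1) + d(n−m, m−1) (use part m at most once) with q(n) = d(n, n) gives q(21) = 76. (Euler's theorem: # distinct-part partitions = # odd-part partitions.)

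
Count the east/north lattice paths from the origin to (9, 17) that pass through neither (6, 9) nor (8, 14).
Number of paths = 1440065

Inclusion–exclusion. Total paths: C(26, 9) = 3124550. Through P₁: C(15, 6)·C(11, 3) = 825825. Through P₂: C(22, 8)·C(4, 1) = 1279080. Since P₁ is strictly southwest of P₂, a monotone path through both must visit P₁ then P₂; paths through both = C(15, 6)·C(7, 2)·C(4, 1) = 420420. Avoid both = 3124550 − 825825 − 1279080 + 420420 = 1440065.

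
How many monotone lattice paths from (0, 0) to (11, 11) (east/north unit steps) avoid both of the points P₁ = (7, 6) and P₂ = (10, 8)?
Number of paths = 382824

Inclusion–exclusion. Total paths: C(22, 11) = 705432. Through P₁: C(13, 7)·C(9, 4) = 216216. Through P₂: C(18, 10)·C(4, 1) = 175032. Since P₁ is strictly southwest of P₂, a monotone path through both must visit P₁ then P₂; paths through both = C(13, 7)·C(5, 3)·C(4, 1) = 68640. Avoid both = 705432 − 216216 − 175032 + 68640 = 382824.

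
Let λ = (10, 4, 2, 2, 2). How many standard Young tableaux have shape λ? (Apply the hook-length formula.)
# SYT of shape (10, 4, 2, 2, 2) = 21318000

Hook-length formula: f^λ = n! / Π hook(c), product over all cells c of the Young diagram. For λ = (10, 4, 2, 2, 2), n = 20 boxes. Hook lengths by row (left-to-right, top-to-bottom): [14, 13, 9, 8, 6, 5, 4, 3, 2, 1]; [7, 6, 2, 1]; [4, 3]; [3, 2]; [2, 1]. Product of hooks = 114124308480. So f^λ = 20! / 114124308480 = 2432902008176640000 / 114124308480 = 21318000.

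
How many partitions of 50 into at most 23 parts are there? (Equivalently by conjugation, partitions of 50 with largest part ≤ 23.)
p(50, parts ≤ 23) = 192496

Use the recurrence p(n, m) = p(n, m−1) + p(n−m, m): either the largest part is < m (count p(n, m−1)) or the largest part is exactly m (remove one copy of m, count p(n−m, m)). With p(0, ·) = 1 this gives p(50, parts ≤ 23) = 192496. (By conjugating Young diagrams, this also counts partitions of 50 into at most 23 parts.)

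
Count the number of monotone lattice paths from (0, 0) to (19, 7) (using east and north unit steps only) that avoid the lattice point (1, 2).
Number of paths = 556853

Total paths from (0, 0) to (19, 7): C(26, 19) = 657800. Paths through (1, 2): (paths (0, 0) → (1, 2)) × (paths (1, 2) → (19, 7)) = C(3, 1) · C(23, 18) = 3 · 33649 = 100947. Avoidance count = 657800 − 100947 = 556853.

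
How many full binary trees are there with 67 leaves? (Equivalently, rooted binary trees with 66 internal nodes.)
C_66 = 5632681584560312734993915705849145100

These full binary trees are counted by the Catalan number C_n = (1/(n + 1)) · C(2n, n). For n = 66: C_66 = (1/67) · C(132, 66) = 377389666165540953244592352291892721700/67 = 5632681584560312734993915705849145100.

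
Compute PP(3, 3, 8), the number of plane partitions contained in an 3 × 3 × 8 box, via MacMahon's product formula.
PP(3, 3, 8) = 259545

Evaluate the triple product over i = 1..3, j = 1..3, k = 1..8. The factors are (2/1) · (3/2) · (4/3) · (5/4) · (6/5) · (7/6) · (8/7) · (9/8) · … (72 factors total). The numerators and denominators telescope so the product is an integer; carrying out the multiplication exactly gives PP(3, 3, 8) = 259545.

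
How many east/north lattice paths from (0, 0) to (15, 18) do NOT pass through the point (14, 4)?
Number of paths = 1037112420

Total paths from (0, 0) to (15, 18): C(33, 15) = 1037158320. Paths through (14, 4): (paths (0, 0) → (14, 4)) × (paths (14, 4) → (15, 18)) = C(18, 14) · C(15, 1) = 3060 · 15 = 45900. Avoidance count = 1037158320 − 45900 = 1037112420.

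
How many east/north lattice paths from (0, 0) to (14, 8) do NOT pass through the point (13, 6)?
Number of paths = 238374

Total paths from (0, 0) to (14, 8): C(22, 14) = 319770. Paths through (13, 6): (paths (0, 0) → (13, 6)) × (paths (13, 6) → (14, 8)) = C(19, 13) · C(3, 1) = 27132 · 3 = 81396. Avoidance count = 319770 − 81396 = 238374.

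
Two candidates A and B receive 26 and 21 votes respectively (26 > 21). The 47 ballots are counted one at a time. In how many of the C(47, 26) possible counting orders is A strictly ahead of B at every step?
Strict-lead orderings = 1335293573130

Total orderings of the 47 votes with 26 for A: C(47, 26) = 12551759587422. By the Bertrand ballot formula (Cycle Lemma / reflection principle), the number of orderings in which A is strictly ahead of B throughout is (p − q)/(p + q) · C(p + q, p) = (26 − 21)/(26 + 21) · 12551759587422 = 1335293573130.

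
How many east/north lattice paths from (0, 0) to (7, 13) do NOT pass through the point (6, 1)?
Number of paths = 77429

Total paths from (0, 0) to (7, 13): C(20, 7) = 77520. Paths through (6, 1): (paths (0, 0) → (6, 1)) × (paths (6, 1) → (7, 13)) = C(7, 6) · C(13, 1) = 7 · 13 = 91. Avoidance count = 77520 − 91 = 77429.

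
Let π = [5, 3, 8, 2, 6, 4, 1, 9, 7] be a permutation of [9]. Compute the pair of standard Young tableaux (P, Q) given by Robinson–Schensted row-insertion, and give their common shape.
P = [1, 4, 7] / [2, 6, 9] / [3, 8] / [5];  Q = [1, 3, 8] / [2, 5, 9] / [4, 6] / [7];  common shape = (3, 3, 2, 1)

Row-insert the values π_1, π_2, … into P one at a time, bumping the leftmost entry strictly greater than the inserted value down to the next row. The recording tableau Q records, in position (i, j), the step at which that cell was added to P.
  Insert 5 (step 1): P = [5];  Q = [1]
  Insert 3 (step 2): P = [3] / [5];  Q = [1] / [2]
  Insert 8 (step 3): P = [3, 8] / [5];  Q = [1, 3] / [2]
  Insert 2 (step 4): P = [2, 8] / [3] / [5];  Q = [1, 3] / [2] / [4]
  Insert 6 (step 5): P = [2, 6] / [3, 8] / [5];  Q = [1, 3] / [2, 5] / [4]
  Insert 4 (step 6): P = [2, 4] / [3, 6] / [5, 8];  Q = [1, 3] / [2, 5] / [4, 6]
  Insert 1 (step 7): P = [1, 4] / [2, 6] / [3, 8] / [5];  Q = [1, 3] / [2, 5] / [4, 6] / [7]
  Insert 9 (step 8): P = [1, 4, 9] / [2, 6] / [3, 8] / [5];  Q = [1, 3, 8] / [2, 5] / [4, 6] / [7]
  Insert 7 (step 9): P = [1, 4, 7] / [2, 6, 9] / [3, 8] / [5];  Q = [1, 3, 8] / [2, 5, 9] / [4, 6] / [7]
Final shape: (3, 3, 2, 1).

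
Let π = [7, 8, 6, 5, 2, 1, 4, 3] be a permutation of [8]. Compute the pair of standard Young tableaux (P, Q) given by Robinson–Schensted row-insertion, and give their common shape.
P = [1, 3] / [2, 4] / [5, 8] / [6] / [7];  Q = [1, 2] / [3, 7] / [4, 8] / [5] / [6];  common shape = (2, 2, 2, 1, 1)

Row-insert the values π_1, π_2, … into P one at a time, bumping the leftmost entry strictly greater than the inserted value down to the next row. The recording tableau Q records, in position (i, j), the step at which that cell was added to P.
  Insert 7 (step 1): P = [7];  Q = [1]
  Insert 8 (step 2): P = [7, 8];  Q = [1, 2]
  Insert 6 (step 3): P = [6, 8] / [7];  Q = [1, 2] / [3]
  Insert 5 (step 4): P = [5, 8] / [6] / [7];  Q = [1, 2] / [3] / [4]
  Insert 2 (step 5): P = [2, 8] / [5] / [6] / [7];  Q = [1, 2] / [3] / [4] / [5]
  Insert 1 (step 6): P = [1, 8] / [2] / [5] / [6] / [7];  Q = [1, 2] / [3] / [4] / [5] / [6]
  Insert 4 (step 7): P = [1, 4] / [2, 8] / [5] / [6] / [7];  Q = [1, 2] / [3, 7] / [4] / [5] / [6]
  Insert 3 (step 8): P = [1, 3] / [2, 4] / [5, 8] / [6] / [7];  Q = [1, 2] / [3, 7] / [4, 8] / [5] / [6]
Final shape: (2, 2, 2, 1, 1).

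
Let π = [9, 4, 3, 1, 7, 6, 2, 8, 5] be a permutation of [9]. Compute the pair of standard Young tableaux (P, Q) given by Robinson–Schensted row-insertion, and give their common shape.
P = [1, 2, 5] / [3, 6, 8] / [4, 7] / [9];  Q = [1, 5, 8] / [2, 6, 9] / [3, 7] / [4];  common shape = (3, 3, 2, 1)

Row-insert the values π_1, π_2, … into P one at a time, bumping the leftmost entry strictly greater than the inserted value down to the next row. The recording tableau Q records, in position (i, j), the step at which that cell was added to P.
  Insert 9 (step 1): P = [9];  Q = [1]
  Insert 4 (step 2): P = [4] / [9];  Q = [1] / [2]
  Insert 3 (step 3): P = [3] / [4] / [9];  Q = [1] / [2] / [3]
  Insert 1 (step 4): P = [1] / [3] / [4] / [9];  Q = [1] / [2] / [3] / [4]
  Insert 7 (step 5): P = [1, 7] / [3] / [4] / [9];  Q = [1, 5] / [2] / [3] / [4]
  Insert 6 (step 6): P = [1, 6] / [3, 7] / [4] / [9];  Q = [1, 5] / [2, 6] / [3] / [4]
  Insert 2 (step 7): P = [1, 2] / [3, 6] / [4, 7] / [9];  Q = [1, 5] / [2, 6] / [3, 7] / [4]
  Insert 8 (step 8): P = [1, 2, 8] / [3, 6] / [4, 7] / [9];  Q = [1, 5, 8] / [2, 6] / [3, 7] / [4]
  Insert 5 (step 9): P = [1, 2, 5] / [3, 6, 8] / [4, 7] / [9];  Q = [1, 5, 8] / [2, 6, 9] / [3, 7] / [4]
Final shape: (3, 3, 2, 1).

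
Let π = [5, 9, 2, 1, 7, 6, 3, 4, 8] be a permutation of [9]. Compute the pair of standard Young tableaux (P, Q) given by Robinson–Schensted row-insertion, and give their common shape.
P = [1, 3, 4, 8] / [2, 6] / [5, 7] / [9];  Q = [1, 2, 8, 9] / [3, 5] / [4, 6] / [7];  common shape = (4, 2, 2, 1)

Row-insert the values π_1, π_2, … into P one at a time, bumping the leftmost entry strictly greater than the inserted value down to the next row. The recording tableau Q records, in position (i, j), the step at which that cell was added to P.
  Insert 5 (step 1): P = [5];  Q = [1]
  Insert 9 (step 2): P = [5, 9];  Q = [1, 2]
  Insert 2 (step 3): P = [2, 9] / [5];  Q = [1, 2] / [3]
  Insert 1 (step 4): P = [1, 9] / [2] / [5];  Q = [1, 2] / [3] / [4]
  Insert 7 (step 5): P = [1, 7] / [2, 9] / [5];  Q = [1, 2] / [3, 5] / [4]
  Insert 6 (step 6): P = [1, 6] / [2, 7] / [5, 9];  Q = [1, 2] / [3, 5] / [4, 6]
  Insert 3 (step 7): P = [1, 3] / [2, 6] / [5, 7] / [9];  Q = [1, 2] / [3, 5] / [4, 6] / [7]
  Insert 4 (step 8): P = [1, 3, 4] / [2, 6] / [5, 7] / [9];  Q = [1, 2, 8] / [3, 5] / [4, 6] / [7]
  Insert 8 (step 9): P = [1, 3, 4, 8] / [2, 6] / [5, 7] / [9];  Q = [1, 2, 8, 9] / [3, 5] / [4, 6] / [7]
Final shape: (4, 2, 2, 1).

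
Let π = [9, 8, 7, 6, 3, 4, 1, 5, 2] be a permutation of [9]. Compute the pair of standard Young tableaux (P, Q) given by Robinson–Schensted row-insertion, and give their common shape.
P = [1, 2, 5] / [3, 4] / [6] / [7] / [8] / [9];  Q = [1, 6, 8] / [2, 9] / [3] / [4] / [5] / [7];  common shape = (3, 2, 1, 1, 1, 1)

Row-insert the values π_1, π_2, … into P one at a time, bumping the leftmost entry strictly greater than the inserted value down to the next row. The recording tableau Q records, in position (i, j), the step at which that cell was added to P.
  Insert 9 (step 1): P = [9];  Q = [1]
  Insert 8 (step 2): P = [8] / [9];  Q = [1] / [2]
  Insert 7 (step 3): P = [7] / [8] / [9];  Q = [1] / [2] / [3]
  Insert 6 (step 4): P = [6] / [7] / [8] / [9];  Q = [1] / [2] / [3] / [4]
  Insert 3 (step 5): P = [3] / [6] / [7] / [8] / [9];  Q = [1] / [2] / [3] / [4] / [5]
  Insert 4 (step 6): P = [3, 4] / [6] / [7] / [8] / [9];  Q = [1, 6] / [2] / [3] / [4] / [5]
  Insert 1 (step 7): P = [1, 4] / [3] / [6] / [7] / [8] / [9];  Q = [1, 6] / [2] / [3] / [4] / [5] / [7]
  Insert 5 (step 8): P = [1, 4, 5] / [3] / [6] / [7] / [8] / [9];  Q = [1, 6, 8] / [2] / [3] / [4] / [5] / [7]
  Insert 2 (step 9): P = [1, 2, 5] / [3, 4] / [6] / [7] / [8] / [9];  Q = [1, 6, 8] / [2, 9] / [3] / [4] / [5] / [7]
Final shape: (3, 2, 1, 1, 1, 1).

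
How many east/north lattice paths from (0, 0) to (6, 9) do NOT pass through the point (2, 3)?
Number of paths = 2905

Total paths from (0, 0) to (6, 9): C(15, 6) = 5005. Paths through (2, 3): (paths (0, 0) → (2, 3)) × (paths (2, 3) → (6, 9)) = C(5, 2) · C(10, 4) = 10 · 210 = 2100. Avoidance count = 5005 − 2100 = 2905.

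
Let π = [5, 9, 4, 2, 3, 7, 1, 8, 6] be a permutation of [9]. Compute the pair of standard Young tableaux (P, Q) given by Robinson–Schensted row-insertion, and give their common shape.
P = [1, 3, 6, 8] / [2, 7] / [4, 9] / [5];  Q = [1, 2, 6, 8] / [3, 5] / [4, 9] / [7];  common shape = (4, 2, 2, 1)

Row-insert the values π_1, π_2, … into P one at a time, bumping the leftmost entry strictly greater than the inserted value down to the next row. The recording tableau Q records, in position (i, j), the step at which that cell was added to P.
  Insert 5 (step 1): P = [5];  Q = [1]
  Insert 9 (step 2): P = [5, 9];  Q = [1, 2]
  Insert 4 (step 3): P = [4, 9] / [5];  Q = [1, 2] / [3]
  Insert 2 (step 4): P = [2, 9] / [4] / [5];  Q = [1, 2] / [3] / [4]
  Insert 3 (step 5): P = [2, 3] / [4, 9] / [5];  Q = [1, 2] / [3, 5] / [4]
  Insert 7 (step 6): P = [2, 3, 7] / [4, 9] / [5];  Q = [1, 2, 6] / [3, 5] / [4]
  Insert 1 (step 7): P = [1, 3, 7] / [2, 9] / [4] / [5];  Q = [1, 2, 6] / [3, 5] / [4] / [7]
  Insert 8 (step 8): P = [1, 3, 7, 8] / [2, 9] / [4] / [5];  Q = [1, 2, 6, 8] / [3, 5] / [4] / [7]
  Insert 6 (step 9): P = [1, 3, 6, 8] / [2, 7] / [4, 9] / [5];  Q = [1, 2, 6, 8] / [3, 5] / [4, 9] / [7]
Final shape: (4, 2, 2, 1).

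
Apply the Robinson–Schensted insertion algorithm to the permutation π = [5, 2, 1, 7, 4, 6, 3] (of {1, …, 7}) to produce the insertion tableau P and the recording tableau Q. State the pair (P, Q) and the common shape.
P = [1, 3, 6] / [2, 4] / [5, 7];  Q = [1, 4, 6] / [2, 5] / [3, 7];  common shape = (3, 2, 2)

Row-insert the values π_1, π_2, … into P one at a time, bumping the leftmost entry strictly greater than the inserted value down to the next row. The recording tableau Q records, in position (i, j), the step at which that cell was added to P.
  Insert 5 (step 1): P = [5];  Q = [1]
  Insert 2 (step 2): P = [2] / [5];  Q = [1] / [2]
  Insert 1 (step 3): P = [1] / [2] / [5];  Q = [1] / [2] / [3]
  Insert 7 (step 4): P = [1, 7] / [2] / [5];  Q = [1, 4] / [2] / [3]
  Insert 4 (step 5): P = [1, 4] / [2, 7] / [5];  Q = [1, 4] / [2, 5] / [3]
  Insert 6 (step 6): P = [1, 4, 6] / [2, 7] / [5];  Q = [1, 4, 6] / [2, 5] / [3]
  Insert 3 (step 7): P = [1, 3, 6] / [2, 4] / [5, 7];  Q = [1, 4, 6] / [2, 5] / [3, 7]
Final shape: (3, 2, 2).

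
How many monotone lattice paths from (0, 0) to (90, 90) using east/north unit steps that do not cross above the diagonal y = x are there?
C_90 = 1000134600800354781929399250536541864362461089950800

These NE paths below the diagonal are counted by the Catalan number C_n = (1/(n + 1)) · C(2n, n). For n = 90: C_90 = (1/91) · C(180, 90) = 91012248672832285155575331798825309656983959185522800/91 = 1000134600800354781929399250536541864362461089950800.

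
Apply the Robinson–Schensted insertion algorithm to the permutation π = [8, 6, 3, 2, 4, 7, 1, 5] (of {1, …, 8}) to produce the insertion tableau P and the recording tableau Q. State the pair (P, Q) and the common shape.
P = [1, 4, 5] / [2, 7] / [3] / [6] / [8];  Q = [1, 5, 6] / [2, 8] / [3] / [4] / [7];  common shape = (3, 2, 1, 1, 1)

Row-insert the values π_1, π_2, … into P one at a time, bumping the leftmost entry strictly greater than the inserted value down to the next row. The recording tableau Q records, in position (i, j), the step at which that cell was added to P.
  Insert 8 (step 1): P = [8];  Q = [1]
  Insert 6 (step 2): P = [6] / [8];  Q = [1] / [2]
  Insert 3 (step 3): P = [3] / [6] / [8];  Q = [1] / [2] / [3]
  Insert 2 (step 4): P = [2] / [3] / [6] / [8];  Q = [1] / [2] / [3] / [4]
  Insert 4 (step 5): P = [2, 4] / [3] / [6] / [8];  Q = [1, 5] / [2] / [3] / [4]
  Insert 7 (step 6): P = [2, 4, 7] / [3] / [6] / [8];  Q = [1, 5, 6] / [2] / [3] / [4]
  Insert 1 (step 7): P = [1, 4, 7] / [2] / [3] / [6] / [8];  Q = [1, 5, 6] / [2] / [3] / [4] / [7]
  Insert 5 (step 8): P = [1, 4, 5] / [2, 7] / [3] / [6] / [8];  Q = [1, 5, 6] / [2, 8] / [3] / [4] / [7]
Final shape: (3, 2, 1, 1, 1).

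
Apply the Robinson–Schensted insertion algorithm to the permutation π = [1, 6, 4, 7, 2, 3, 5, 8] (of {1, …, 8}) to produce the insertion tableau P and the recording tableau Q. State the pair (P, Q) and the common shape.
P = [1, 2, 3, 5, 8] / [4, 7] / [6];  Q = [1, 2, 4, 7, 8] / [3, 6] / [5];  common shape = (5, 2, 1)

Row-insert the values π_1, π_2, … into P one at a time, bumping the leftmost entry strictly greater than the inserted value down to the next row. The recording tableau Q records, in position (i, j), the step at which that cell was added to P.
  Insert 1 (step 1): P = [1];  Q = [1]
  Insert 6 (step 2): P = [1, 6];  Q = [1, 2]
  Insert 4 (step 3): P = [1, 4] / [6];  Q = [1, 2] / [3]
  Insert 7 (step 4): P = [1, 4, 7] / [6];  Q = [1, 2, 4] / [3]
  Insert 2 (step 5): P = [1, 2, 7] / [4] / [6];  Q = [1, 2, 4] / [3] / [5]
  Insert 3 (step 6): P = [1, 2, 3] / [4, 7] / [6];  Q = [1, 2, 4] / [3, 6] / [5]
  Insert 5 (step 7): P = [1, 2, 3, 5] / [4, 7] / [6];  Q = [1, 2, 4, 7] / [3, 6] / [5]
  Insert 8 (step 8): P = [1, 2, 3, 5, 8] / [4, 7] / [6];  Q = [1, 2, 4, 7, 8] / [3, 6] / [5]
Final shape: (5, 2, 1).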